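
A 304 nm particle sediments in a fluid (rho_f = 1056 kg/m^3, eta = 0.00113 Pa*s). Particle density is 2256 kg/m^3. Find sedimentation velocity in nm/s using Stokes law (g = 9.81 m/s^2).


Radius R = 304/2 nm = 1.52e-07 m
Density difference = 2256 - 1056 = 1200 kg/m^3
v = 2 * R^2 * (rho_p - rho_f) * g / (9 * eta)
v = 2 * (1.52e-07)^2 * 1200 * 9.81 / (9 * 0.00113)
v = 5.34868e-08 m/s = 53.4868 nm/s

53.4868


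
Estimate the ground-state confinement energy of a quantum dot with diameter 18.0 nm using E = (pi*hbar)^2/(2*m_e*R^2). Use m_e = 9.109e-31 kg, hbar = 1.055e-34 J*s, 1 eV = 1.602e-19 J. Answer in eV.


Radius R = 18.0/2 = 9 nm = 9e-09 m
E = (pi * 1.055e-34)^2 / (2 * 9.109e-31 * (9e-09)^2)
E(J) = 7.44422e-22
E = E(J) / 1.602e-19 = 0.0046 eV

0.0046


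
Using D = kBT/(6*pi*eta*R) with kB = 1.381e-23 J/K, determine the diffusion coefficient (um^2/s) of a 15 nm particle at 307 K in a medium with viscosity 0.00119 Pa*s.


Radius R = 15/2 = 7.5 nm = 7.5e-09 m
D = kB*T / (6*pi*eta*R)
D = 1.381e-23 * 307 / (6 * pi * 0.00119 * 7.5e-09)
D = 2.52013e-11 m^2/s = 25.201 um^2/s

25.201


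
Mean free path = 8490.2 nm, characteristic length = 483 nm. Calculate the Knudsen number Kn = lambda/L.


Knudsen number Kn = lambda / L
Kn = 8490.2 / 483
Kn = 17.5781

17.5781


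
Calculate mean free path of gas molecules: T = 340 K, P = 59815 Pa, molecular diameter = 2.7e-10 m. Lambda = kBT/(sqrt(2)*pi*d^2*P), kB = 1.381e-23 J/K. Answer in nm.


Mean free path: lambda = kB*T / (sqrt(2) * pi * d^2 * P)
lambda = 1.381e-23 * 340 / (sqrt(2) * pi * (2.7e-10)^2 * 59815)
lambda = 2.42365e-07 m
lambda = 242.37 nm

242.37


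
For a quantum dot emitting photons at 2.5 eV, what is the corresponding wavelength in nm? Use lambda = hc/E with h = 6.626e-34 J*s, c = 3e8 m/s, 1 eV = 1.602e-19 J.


Convert energy: E = 2.5 eV = 2.5 * 1.602e-19 = 4.005e-19 J
lambda = h*c / E = 6.626e-34 * 3e8 / 4.005e-19
lambda = 4.9633e-07 m = 496.3 nm

496.3


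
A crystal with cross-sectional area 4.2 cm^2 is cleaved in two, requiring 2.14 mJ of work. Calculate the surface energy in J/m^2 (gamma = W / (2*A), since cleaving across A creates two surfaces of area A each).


Convert: A = 4.2 cm^2 = 0.00042 m^2, W = 2.14 mJ = 0.00214 J
Cleaving exposes two faces of area A, so total new surface = 2*A and gamma = W / (2*A)
gamma = 0.00214 / (2 * 0.00042)
gamma = 2.548 J/m^2

2.548


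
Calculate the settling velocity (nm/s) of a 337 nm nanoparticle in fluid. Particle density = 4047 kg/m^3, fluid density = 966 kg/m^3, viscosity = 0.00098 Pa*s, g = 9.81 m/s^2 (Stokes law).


Radius R = 337/2 nm = 1.685e-07 m
Density difference = 4047 - 966 = 3081 kg/m^3
v = 2 * R^2 * (rho_p - rho_f) * g / (9 * eta)
v = 2 * (1.685e-07)^2 * 3081 * 9.81 / (9 * 0.00098)
v = 1.94591e-07 m/s = 194.5906 nm/s

194.5906


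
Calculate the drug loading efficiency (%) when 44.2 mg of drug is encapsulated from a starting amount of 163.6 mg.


Drug loading efficiency = (drug loaded / drug initial) * 100
DLE = 44.2 / 163.6 * 100
DLE = 0.2702 * 100
DLE = 27.02%

27.02


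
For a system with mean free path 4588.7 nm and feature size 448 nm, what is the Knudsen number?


Knudsen number Kn = lambda / L
Kn = 4588.7 / 448
Kn = 10.2426

10.2426


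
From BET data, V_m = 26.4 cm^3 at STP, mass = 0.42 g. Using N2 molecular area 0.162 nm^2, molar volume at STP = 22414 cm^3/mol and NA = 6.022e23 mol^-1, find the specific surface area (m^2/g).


Number of moles in monolayer = V_m / 22414 = 26.4 / 22414 = 0.00117784
Number of molecules = moles * NA = 0.00117784 * 6.022e23
SA = molecules * sigma / mass
SA = (26.4 / 22414) * 6.022e23 * 0.162e-18 / 0.42
SA = 273.6 m^2/g

273.6


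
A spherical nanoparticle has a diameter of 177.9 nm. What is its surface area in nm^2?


Radius r = 177.9/2 = 88.95 nm
Surface area SA = 4 * pi * r^2
SA = 4 * pi * (88.95)^2
SA = 99426.41 nm^2

99426.41


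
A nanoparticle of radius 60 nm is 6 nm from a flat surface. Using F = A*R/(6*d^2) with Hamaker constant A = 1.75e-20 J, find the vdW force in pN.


Convert to SI: R = 60 nm = 6e-08 m, d = 6 nm = 6e-09 m
F = A * R / (6 * d^2)
F = 1.75e-20 * 6e-08 / (6 * (6e-09)^2)
F = 4.86111e-12 N = 4.861 pN

4.861


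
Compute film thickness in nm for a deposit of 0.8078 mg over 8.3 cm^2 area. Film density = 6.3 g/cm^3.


Convert: m = 0.8078 mg = 8.0780e-07 kg, A = 8.3 cm^2 = 8.3000e-04 m^2, rho = 6.3 g/cm^3 = 6300 kg/m^3
t = m / (A * rho)
t = 8.0780e-07 / (8.3000e-04 * 6300)
t = 1.5448e-07 m = 154.5 nm

154.5


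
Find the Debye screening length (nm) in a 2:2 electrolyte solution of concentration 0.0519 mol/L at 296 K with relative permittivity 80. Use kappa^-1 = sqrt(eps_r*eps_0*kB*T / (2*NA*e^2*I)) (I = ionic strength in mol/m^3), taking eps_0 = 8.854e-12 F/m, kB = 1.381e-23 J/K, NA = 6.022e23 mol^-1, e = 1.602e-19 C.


Ionic strength I = 0.0519 * 2^2 * 1000 = 207.6 mol/m^3
kappa^-1 = sqrt(80 * 8.854e-12 * 1.381e-23 * 296 / (2 * 6.022e23 * (1.602e-19)^2 * 207.6))
kappa^-1 = 0.672 nm

0.672


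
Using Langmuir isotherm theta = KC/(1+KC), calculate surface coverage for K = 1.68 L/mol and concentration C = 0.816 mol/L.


Langmuir isotherm: theta = K*C / (1 + K*C)
K*C = 1.68 * 0.816 = 1.37088
theta = 1.37088 / (1 + 1.37088) = 1.37088 / 2.37088
theta = 0.5782

0.5782


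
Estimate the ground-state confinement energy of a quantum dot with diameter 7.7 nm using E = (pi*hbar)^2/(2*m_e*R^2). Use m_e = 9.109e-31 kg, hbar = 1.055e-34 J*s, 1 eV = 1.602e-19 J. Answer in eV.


Radius R = 7.7/2 = 3.85 nm = 3.85e-09 m
E = (pi * 1.055e-34)^2 / (2 * 9.109e-31 * (3.85e-09)^2)
E(J) = 4.06801e-21
E = E(J) / 1.602e-19 = 0.0254 eV

0.0254


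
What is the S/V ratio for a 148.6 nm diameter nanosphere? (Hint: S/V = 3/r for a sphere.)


Radius r = 148.6/2 = 74.3 nm
S/V = 3 / r = 3 / 74.3
S/V = 0.0404 nm^-1

0.0404


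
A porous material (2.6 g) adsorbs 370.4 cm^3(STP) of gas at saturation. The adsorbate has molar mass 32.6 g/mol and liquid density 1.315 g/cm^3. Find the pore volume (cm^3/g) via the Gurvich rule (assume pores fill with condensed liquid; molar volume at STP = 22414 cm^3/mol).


Moles adsorbed n = V_ads / 22414 = 370.4 / 22414 = 1.652539e-02 mol
Liquid volume V_liq = n * M / rho_liq = 1.652539e-02 * 32.6 / 1.315 = 0.40968 cm^3
Specific pore volume V_pore = V_liq / m_sample = 0.40968 / 2.6
V_pore = 0.1576 cm^3/g

0.1576


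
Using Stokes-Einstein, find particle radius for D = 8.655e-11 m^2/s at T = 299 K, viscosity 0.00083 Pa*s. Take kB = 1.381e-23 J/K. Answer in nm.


Stokes-Einstein: R = kB*T / (6*pi*eta*D)
R = 1.381e-23 * 299 / (6 * pi * 0.00083 * 8.655e-11)
R = 3.04943e-09 m = 3.05 nm

3.05


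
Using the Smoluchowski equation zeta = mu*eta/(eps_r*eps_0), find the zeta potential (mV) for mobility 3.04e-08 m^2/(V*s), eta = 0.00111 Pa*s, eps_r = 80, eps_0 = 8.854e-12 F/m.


Smoluchowski equation: zeta = mu * eta / (eps_r * eps_0)
zeta = 3.04e-08 * 0.00111 / (80 * 8.854e-12)
zeta = 0.047639 V = 47.64 mV

47.64


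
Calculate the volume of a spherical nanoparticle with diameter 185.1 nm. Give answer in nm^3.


Radius r = 185.1/2 = 92.55 nm
Volume V = (4/3) * pi * r^3
V = (4/3) * pi * (92.55)^3
V = 3320610.05 nm^3

3320610.05


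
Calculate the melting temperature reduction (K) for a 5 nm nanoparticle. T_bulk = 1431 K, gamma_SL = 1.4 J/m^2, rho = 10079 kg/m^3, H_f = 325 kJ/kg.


Radius R = 5/2 = 2.5 nm = 2.5e-09 m
Convert H_f = 325 kJ/kg = 325000 J/kg
dT = 2 * gamma_SL * T_bulk / (rho * H_f * R)
dT = 2 * 1.4 * 1431 / (10079 * 325000 * 2.5e-09)
dT = 489.3 K

489.3


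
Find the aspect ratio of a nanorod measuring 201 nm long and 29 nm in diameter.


Aspect ratio AR = length / diameter
AR = 201 / 29
AR = 6.93

6.93


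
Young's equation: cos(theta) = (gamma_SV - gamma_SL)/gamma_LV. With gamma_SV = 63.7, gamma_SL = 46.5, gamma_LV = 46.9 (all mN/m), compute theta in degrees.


cos(theta) = (gamma_SV - gamma_SL) / gamma_LV
cos(theta) = (63.7 - 46.5) / 46.9
cos(theta) = 0.366738
theta = arccos(0.366738) = 68.49 degrees

68.49


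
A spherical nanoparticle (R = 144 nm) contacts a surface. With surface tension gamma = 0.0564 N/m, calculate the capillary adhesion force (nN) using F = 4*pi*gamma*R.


Convert radius: R = 144 nm = 1.44e-07 m
F = 4 * pi * gamma * R
F = 4 * pi * 0.0564 * 1.44e-07
F = 1.02059e-07 N = 102.059 nN

102.059


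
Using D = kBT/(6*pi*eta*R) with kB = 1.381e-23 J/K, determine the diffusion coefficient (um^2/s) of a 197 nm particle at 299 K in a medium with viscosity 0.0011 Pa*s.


Radius R = 197/2 = 98.5 nm = 9.85e-08 m
D = kB*T / (6*pi*eta*R)
D = 1.381e-23 * 299 / (6 * pi * 0.0011 * 9.85e-08)
D = 2.02178e-12 m^2/s = 2.022 um^2/s

2.022


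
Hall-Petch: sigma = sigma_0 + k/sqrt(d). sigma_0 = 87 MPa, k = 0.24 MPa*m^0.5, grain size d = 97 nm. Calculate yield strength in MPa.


d = 97 nm = 9.7e-08 m
sqrt(d) = 0.0003114482
Hall-Petch contribution = k / sqrt(d) = 0.24 / 0.0003114482 = 770.6 MPa
sigma = sigma_0 + k/sqrt(d) = 87 + 770.6 = 857.6 MPa

857.6


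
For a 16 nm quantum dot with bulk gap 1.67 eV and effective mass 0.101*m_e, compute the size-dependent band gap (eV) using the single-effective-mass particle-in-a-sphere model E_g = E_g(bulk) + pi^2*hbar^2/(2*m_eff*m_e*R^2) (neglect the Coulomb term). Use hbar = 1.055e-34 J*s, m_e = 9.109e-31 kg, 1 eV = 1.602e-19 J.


Radius R = 16/2 nm = 8e-09 m
Confinement energy dE = pi^2 * hbar^2 / (2 * m_eff * m_e * R^2)
dE = pi^2 * (1.055e-34)^2 / (2 * 0.101 * 9.109e-31 * (8e-09)^2) J, divided by 1.602e-19 J/eV
dE = 0.0582 eV
Total band gap = E_g(bulk) + dE = 1.67 + 0.0582 = 1.7282 eV

1.7282


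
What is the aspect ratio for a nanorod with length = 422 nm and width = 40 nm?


Aspect ratio AR = length / diameter
AR = 422 / 40
AR = 10.55

10.55


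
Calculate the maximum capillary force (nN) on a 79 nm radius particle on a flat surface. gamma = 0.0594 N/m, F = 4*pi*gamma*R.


Convert radius: R = 79 nm = 7.9e-08 m
F = 4 * pi * gamma * R
F = 4 * pi * 0.0594 * 7.9e-08
F = 5.8969e-08 N = 58.969 nN

58.969


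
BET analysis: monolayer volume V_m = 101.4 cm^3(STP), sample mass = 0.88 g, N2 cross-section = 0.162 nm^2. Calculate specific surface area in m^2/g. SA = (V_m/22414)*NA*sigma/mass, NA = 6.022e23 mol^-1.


Number of moles in monolayer = V_m / 22414 = 101.4 / 22414 = 0.00452396
Number of molecules = moles * NA = 0.00452396 * 6.022e23
SA = molecules * sigma / mass
SA = (101.4 / 22414) * 6.022e23 * 0.162e-18 / 0.88
SA = 501.5 m^2/g

501.5


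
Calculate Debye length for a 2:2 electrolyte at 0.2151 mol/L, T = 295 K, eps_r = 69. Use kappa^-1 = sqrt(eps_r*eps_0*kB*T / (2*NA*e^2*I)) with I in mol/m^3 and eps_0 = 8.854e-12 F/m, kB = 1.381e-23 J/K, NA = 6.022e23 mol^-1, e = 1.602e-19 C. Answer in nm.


Ionic strength I = 0.2151 * 2^2 * 1000 = 860.4 mol/m^3
kappa^-1 = sqrt(69 * 8.854e-12 * 1.381e-23 * 295 / (2 * 6.022e23 * (1.602e-19)^2 * 860.4))
kappa^-1 = 0.306 nm

0.306


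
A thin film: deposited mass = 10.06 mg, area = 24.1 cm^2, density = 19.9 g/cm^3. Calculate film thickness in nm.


Convert: m = 10.06 mg = 1.0060e-05 kg, A = 24.1 cm^2 = 2.4100e-03 m^2, rho = 19.9 g/cm^3 = 19900 kg/m^3
t = m / (A * rho)
t = 1.0060e-05 / (2.4100e-03 * 19900)
t = 2.0976e-07 m = 209.8 nm

209.8


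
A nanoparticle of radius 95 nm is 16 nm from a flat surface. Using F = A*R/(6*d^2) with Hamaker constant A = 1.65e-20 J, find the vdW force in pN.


Convert to SI: R = 95 nm = 9.5e-08 m, d = 16 nm = 1.6e-08 m
F = A * R / (6 * d^2)
F = 1.65e-20 * 9.5e-08 / (6 * (1.6e-08)^2)
F = 1.02051e-12 N = 1.021 pN

1.021


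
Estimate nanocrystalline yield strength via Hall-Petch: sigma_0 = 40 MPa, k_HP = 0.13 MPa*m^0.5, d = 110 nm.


d = 110 nm = 1.1e-07 m
sqrt(d) = 0.0003316625
Hall-Petch contribution = k / sqrt(d) = 0.13 / 0.0003316625 = 392.0 MPa
sigma = sigma_0 + k/sqrt(d) = 40 + 392.0 = 432.0 MPa

432.0


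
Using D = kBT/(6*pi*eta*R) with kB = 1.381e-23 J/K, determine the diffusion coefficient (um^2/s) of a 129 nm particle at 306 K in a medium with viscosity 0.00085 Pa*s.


Radius R = 129/2 = 64.5 nm = 6.45e-08 m
D = kB*T / (6*pi*eta*R)
D = 1.381e-23 * 306 / (6 * pi * 0.00085 * 6.45e-08)
D = 4.08917e-12 m^2/s = 4.089 um^2/s

4.089


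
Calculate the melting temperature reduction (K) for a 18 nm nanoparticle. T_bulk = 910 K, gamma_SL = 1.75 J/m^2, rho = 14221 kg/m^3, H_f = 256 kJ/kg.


Radius R = 18/2 = 9 nm = 9e-09 m
Convert H_f = 256 kJ/kg = 256000 J/kg
dT = 2 * gamma_SL * T_bulk / (rho * H_f * R)
dT = 2 * 1.75 * 910 / (14221 * 256000 * 9e-09)
dT = 97.2 K

97.2


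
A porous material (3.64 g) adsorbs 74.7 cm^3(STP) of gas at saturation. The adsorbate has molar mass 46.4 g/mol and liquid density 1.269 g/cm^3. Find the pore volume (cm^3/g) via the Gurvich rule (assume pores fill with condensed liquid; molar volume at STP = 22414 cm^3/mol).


Moles adsorbed n = V_ads / 22414 = 74.7 / 22414 = 3.332738e-03 mol
Liquid volume V_liq = n * M / rho_liq = 3.332738e-03 * 46.4 / 1.269 = 0.12186 cm^3
Specific pore volume V_pore = V_liq / m_sample = 0.12186 / 3.64
V_pore = 0.0335 cm^3/g

0.0335


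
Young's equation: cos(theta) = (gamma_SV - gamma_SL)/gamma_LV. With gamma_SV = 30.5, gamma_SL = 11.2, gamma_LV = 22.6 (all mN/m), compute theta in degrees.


cos(theta) = (gamma_SV - gamma_SL) / gamma_LV
cos(theta) = (30.5 - 11.2) / 22.6
cos(theta) = 0.853982
theta = arccos(0.853982) = 31.35 degrees

31.35


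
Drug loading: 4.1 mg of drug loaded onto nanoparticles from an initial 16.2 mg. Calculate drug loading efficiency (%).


Drug loading efficiency = (drug loaded / drug initial) * 100
DLE = 4.1 / 16.2 * 100
DLE = 0.2531 * 100
DLE = 25.31%

25.31


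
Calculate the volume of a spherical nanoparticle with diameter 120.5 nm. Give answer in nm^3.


Radius r = 120.5/2 = 60.25 nm
Volume V = (4/3) * pi * r^3
V = (4/3) * pi * (60.25)^3
V = 916135.61 nm^3

916135.61


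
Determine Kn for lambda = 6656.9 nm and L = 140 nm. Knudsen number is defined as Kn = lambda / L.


Knudsen number Kn = lambda / L
Kn = 6656.9 / 140
Kn = 47.5493

47.5493


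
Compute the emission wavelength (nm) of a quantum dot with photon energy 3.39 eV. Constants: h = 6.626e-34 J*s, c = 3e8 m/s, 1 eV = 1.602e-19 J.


Convert energy: E = 3.39 eV = 3.39 * 1.602e-19 = 5.43078e-19 J
lambda = h*c / E = 6.626e-34 * 3e8 / 5.43078e-19
lambda = 3.66025e-07 m = 366.0 nm

366.0


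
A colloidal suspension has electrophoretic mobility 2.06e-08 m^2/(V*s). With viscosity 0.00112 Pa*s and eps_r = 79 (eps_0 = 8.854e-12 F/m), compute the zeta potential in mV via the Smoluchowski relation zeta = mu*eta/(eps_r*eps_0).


Smoluchowski equation: zeta = mu * eta / (eps_r * eps_0)
zeta = 2.06e-08 * 0.00112 / (79 * 8.854e-12)
zeta = 0.032985 V = 32.99 mV

32.99


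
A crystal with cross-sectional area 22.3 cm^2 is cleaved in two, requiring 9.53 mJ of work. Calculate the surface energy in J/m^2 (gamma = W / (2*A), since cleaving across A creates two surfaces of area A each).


Convert: A = 22.3 cm^2 = 0.00223 m^2, W = 9.53 mJ = 0.00953 J
Cleaving exposes two faces of area A, so total new surface = 2*A and gamma = W / (2*A)
gamma = 0.00953 / (2 * 0.00223)
gamma = 2.137 J/m^2

2.137


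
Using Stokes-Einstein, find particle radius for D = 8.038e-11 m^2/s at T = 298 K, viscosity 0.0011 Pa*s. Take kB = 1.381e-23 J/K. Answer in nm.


Stokes-Einstein: R = kB*T / (6*pi*eta*D)
R = 1.381e-23 * 298 / (6 * pi * 0.0011 * 8.038e-11)
R = 2.46927e-09 m = 2.47 nm

2.47


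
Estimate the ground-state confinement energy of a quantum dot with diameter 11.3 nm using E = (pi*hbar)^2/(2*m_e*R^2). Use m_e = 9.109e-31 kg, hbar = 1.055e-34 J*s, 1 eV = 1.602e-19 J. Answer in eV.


Radius R = 11.3/2 = 5.65 nm = 5.65e-09 m
E = (pi * 1.055e-34)^2 / (2 * 9.109e-31 * (5.65e-09)^2)
E(J) = 1.88889e-21
E = E(J) / 1.602e-19 = 0.0118 eV

0.0118


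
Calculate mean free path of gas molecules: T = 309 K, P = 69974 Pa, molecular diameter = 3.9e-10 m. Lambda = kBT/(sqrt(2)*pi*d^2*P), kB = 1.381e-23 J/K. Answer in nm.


Mean free path: lambda = kB*T / (sqrt(2) * pi * d^2 * P)
lambda = 1.381e-23 * 309 / (sqrt(2) * pi * (3.9e-10)^2 * 69974)
lambda = 9.02446e-08 m
lambda = 90.24 nm

90.24


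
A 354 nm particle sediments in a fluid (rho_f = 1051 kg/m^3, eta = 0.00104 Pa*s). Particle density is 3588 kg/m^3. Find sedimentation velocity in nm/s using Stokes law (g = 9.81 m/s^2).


Radius R = 354/2 nm = 1.77e-07 m
Density difference = 3588 - 1051 = 2537 kg/m^3
v = 2 * R^2 * (rho_p - rho_f) * g / (9 * eta)
v = 2 * (1.77e-07)^2 * 2537 * 9.81 / (9 * 0.00104)
v = 1.66606e-07 m/s = 166.6058 nm/s

166.6058


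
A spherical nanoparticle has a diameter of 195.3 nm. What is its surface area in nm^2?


Radius r = 195.3/2 = 97.65 nm
Surface area SA = 4 * pi * r^2
SA = 4 * pi * (97.65)^2
SA = 119826.91 nm^2

119826.91


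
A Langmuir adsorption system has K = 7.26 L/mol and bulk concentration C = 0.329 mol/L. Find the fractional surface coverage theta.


Langmuir isotherm: theta = K*C / (1 + K*C)
K*C = 7.26 * 0.329 = 2.38854
theta = 2.38854 / (1 + 2.38854) = 2.38854 / 3.38854
theta = 0.7049

0.7049


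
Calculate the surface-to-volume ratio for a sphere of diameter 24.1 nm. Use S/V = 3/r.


Radius r = 24.1/2 = 12.05 nm
S/V = 3 / r = 3 / 12.05
S/V = 0.249 nm^-1

0.249


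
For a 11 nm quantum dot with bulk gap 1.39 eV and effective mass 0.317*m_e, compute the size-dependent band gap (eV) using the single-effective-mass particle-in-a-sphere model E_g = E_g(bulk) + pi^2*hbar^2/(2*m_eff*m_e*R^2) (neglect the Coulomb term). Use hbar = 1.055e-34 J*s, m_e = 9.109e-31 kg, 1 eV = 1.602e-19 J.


Radius R = 11/2 nm = 5.5e-09 m
Confinement energy dE = pi^2 * hbar^2 / (2 * m_eff * m_e * R^2)
dE = pi^2 * (1.055e-34)^2 / (2 * 0.317 * 9.109e-31 * (5.5e-09)^2) J, divided by 1.602e-19 J/eV
dE = 0.0393 eV
Total band gap = E_g(bulk) + dE = 1.39 + 0.0393 = 1.4293 eV

1.4293


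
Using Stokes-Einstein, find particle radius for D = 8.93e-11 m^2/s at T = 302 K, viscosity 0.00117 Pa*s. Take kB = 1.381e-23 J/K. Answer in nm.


Stokes-Einstein: R = kB*T / (6*pi*eta*D)
R = 1.381e-23 * 302 / (6 * pi * 0.00117 * 8.93e-11)
R = 2.11769e-09 m = 2.12 nm

2.12


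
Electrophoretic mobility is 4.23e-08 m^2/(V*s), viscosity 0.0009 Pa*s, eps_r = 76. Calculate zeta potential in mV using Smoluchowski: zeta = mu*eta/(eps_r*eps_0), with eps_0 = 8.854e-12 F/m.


Smoluchowski equation: zeta = mu * eta / (eps_r * eps_0)
zeta = 4.23e-08 * 0.0009 / (76 * 8.854e-12)
zeta = 0.056576 V = 56.58 mV

56.58


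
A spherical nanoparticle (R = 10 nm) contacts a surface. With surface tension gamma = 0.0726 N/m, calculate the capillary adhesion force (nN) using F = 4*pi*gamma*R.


Convert radius: R = 10 nm = 1e-08 m
F = 4 * pi * gamma * R
F = 4 * pi * 0.0726 * 1e-08
F = 9.12319e-09 N = 9.1232 nN

9.1232


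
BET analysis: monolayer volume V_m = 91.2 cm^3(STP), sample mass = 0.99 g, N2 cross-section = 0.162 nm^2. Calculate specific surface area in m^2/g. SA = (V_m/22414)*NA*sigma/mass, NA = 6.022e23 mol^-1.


Number of moles in monolayer = V_m / 22414 = 91.2 / 22414 = 0.00406889
Number of molecules = moles * NA = 0.00406889 * 6.022e23
SA = molecules * sigma / mass
SA = (91.2 / 22414) * 6.022e23 * 0.162e-18 / 0.99
SA = 401.0 m^2/g

401.0


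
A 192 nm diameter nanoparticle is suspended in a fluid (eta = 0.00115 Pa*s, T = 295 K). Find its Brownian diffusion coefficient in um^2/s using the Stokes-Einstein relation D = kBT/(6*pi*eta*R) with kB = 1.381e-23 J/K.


Radius R = 192/2 = 96 nm = 9.6e-08 m
D = kB*T / (6*pi*eta*R)
D = 1.381e-23 * 295 / (6 * pi * 0.00115 * 9.6e-08)
D = 1.9577e-12 m^2/s = 1.958 um^2/s

1.958


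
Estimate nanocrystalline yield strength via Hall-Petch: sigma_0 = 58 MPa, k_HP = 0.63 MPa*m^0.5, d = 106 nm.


d = 106 nm = 1.06e-07 m
sqrt(d) = 0.0003255764
Hall-Petch contribution = k / sqrt(d) = 0.63 / 0.0003255764 = 1935.0 MPa
sigma = sigma_0 + k/sqrt(d) = 58 + 1935.0 = 1993.0 MPa

1993.0


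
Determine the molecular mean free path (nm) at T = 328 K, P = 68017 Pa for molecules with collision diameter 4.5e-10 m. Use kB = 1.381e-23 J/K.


Mean free path: lambda = kB*T / (sqrt(2) * pi * d^2 * P)
lambda = 1.381e-23 * 328 / (sqrt(2) * pi * (4.5e-10)^2 * 68017)
lambda = 7.40219e-08 m
lambda = 74.02 nm

74.02


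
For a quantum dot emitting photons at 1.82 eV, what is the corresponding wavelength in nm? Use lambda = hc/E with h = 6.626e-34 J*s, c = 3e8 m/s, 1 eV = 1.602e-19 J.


Convert energy: E = 1.82 eV = 1.82 * 1.602e-19 = 2.91564e-19 J
lambda = h*c / E = 6.626e-34 * 3e8 / 2.91564e-19
lambda = 6.81771e-07 m = 681.8 nm

681.8


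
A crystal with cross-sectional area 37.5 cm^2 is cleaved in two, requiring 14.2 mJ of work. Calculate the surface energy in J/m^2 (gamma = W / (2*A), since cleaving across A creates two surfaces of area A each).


Convert: A = 37.5 cm^2 = 0.00375 m^2, W = 14.2 mJ = 0.0142 J
Cleaving exposes two faces of area A, so total new surface = 2*A and gamma = W / (2*A)
gamma = 0.0142 / (2 * 0.00375)
gamma = 1.893 J/m^2

1.893


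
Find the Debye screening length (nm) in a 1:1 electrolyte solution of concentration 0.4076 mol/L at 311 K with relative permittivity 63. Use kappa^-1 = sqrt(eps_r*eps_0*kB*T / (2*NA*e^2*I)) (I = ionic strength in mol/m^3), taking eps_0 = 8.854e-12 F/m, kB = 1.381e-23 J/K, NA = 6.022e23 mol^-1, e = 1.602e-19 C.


Ionic strength I = 0.4076 * 1^2 * 1000 = 407.6 mol/m^3
kappa^-1 = sqrt(63 * 8.854e-12 * 1.381e-23 * 311 / (2 * 6.022e23 * (1.602e-19)^2 * 407.6))
kappa^-1 = 0.436 nm

0.436


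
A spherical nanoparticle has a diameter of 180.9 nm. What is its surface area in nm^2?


Radius r = 180.9/2 = 90.45 nm
Surface area SA = 4 * pi * r^2
SA = 4 * pi * (90.45)^2
SA = 102808.02 nm^2

102808.02


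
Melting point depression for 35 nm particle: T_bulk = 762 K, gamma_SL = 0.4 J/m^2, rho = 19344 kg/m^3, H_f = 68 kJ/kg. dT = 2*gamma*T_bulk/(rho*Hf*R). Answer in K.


Radius R = 35/2 = 17.5 nm = 1.75e-08 m
Convert H_f = 68 kJ/kg = 68000 J/kg
dT = 2 * gamma_SL * T_bulk / (rho * H_f * R)
dT = 2 * 0.4 * 762 / (19344 * 68000 * 1.75e-08)
dT = 26.5 K

26.5


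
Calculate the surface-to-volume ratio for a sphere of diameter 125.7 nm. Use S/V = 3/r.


Radius r = 125.7/2 = 62.85 nm
S/V = 3 / r = 3 / 62.85
S/V = 0.0477 nm^-1

0.0477


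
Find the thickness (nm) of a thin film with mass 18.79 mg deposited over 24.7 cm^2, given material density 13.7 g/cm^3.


Convert: m = 18.79 mg = 1.8790e-05 kg, A = 24.7 cm^2 = 2.4700e-03 m^2, rho = 13.7 g/cm^3 = 13700 kg/m^3
t = m / (A * rho)
t = 1.8790e-05 / (2.4700e-03 * 13700)
t = 5.5528e-07 m = 555.3 nm

555.3


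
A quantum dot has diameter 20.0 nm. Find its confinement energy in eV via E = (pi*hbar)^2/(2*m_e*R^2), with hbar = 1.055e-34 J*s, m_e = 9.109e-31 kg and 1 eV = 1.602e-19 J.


Radius R = 20.0/2 = 10 nm = 1e-08 m
E = (pi * 1.055e-34)^2 / (2 * 9.109e-31 * (1e-08)^2)
E(J) = 6.02981e-22
E = E(J) / 1.602e-19 = 0.0038 eV

0.0038


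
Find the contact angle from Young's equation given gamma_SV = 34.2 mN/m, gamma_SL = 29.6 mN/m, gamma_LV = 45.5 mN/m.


cos(theta) = (gamma_SV - gamma_SL) / gamma_LV
cos(theta) = (34.2 - 29.6) / 45.5
cos(theta) = 0.101099
theta = arccos(0.101099) = 84.2 degrees

84.2


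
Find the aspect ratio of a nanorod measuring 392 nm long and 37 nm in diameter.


Aspect ratio AR = length / diameter
AR = 392 / 37
AR = 10.59

10.59


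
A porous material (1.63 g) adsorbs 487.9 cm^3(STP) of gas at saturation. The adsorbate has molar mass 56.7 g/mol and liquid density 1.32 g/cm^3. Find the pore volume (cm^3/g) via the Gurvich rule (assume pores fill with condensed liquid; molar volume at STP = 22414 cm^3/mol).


Moles adsorbed n = V_ads / 22414 = 487.9 / 22414 = 2.176765e-02 mol
Liquid volume V_liq = n * M / rho_liq = 2.176765e-02 * 56.7 / 1.32 = 0.93502 cm^3
Specific pore volume V_pore = V_liq / m_sample = 0.93502 / 1.63
V_pore = 0.5736 cm^3/g

0.5736


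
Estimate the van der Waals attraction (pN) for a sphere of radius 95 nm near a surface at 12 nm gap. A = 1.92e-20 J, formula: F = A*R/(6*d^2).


Convert to SI: R = 95 nm = 9.5e-08 m, d = 12 nm = 1.2e-08 m
F = A * R / (6 * d^2)
F = 1.92e-20 * 9.5e-08 / (6 * (1.2e-08)^2)
F = 2.11111e-12 N = 2.111 pN

2.111


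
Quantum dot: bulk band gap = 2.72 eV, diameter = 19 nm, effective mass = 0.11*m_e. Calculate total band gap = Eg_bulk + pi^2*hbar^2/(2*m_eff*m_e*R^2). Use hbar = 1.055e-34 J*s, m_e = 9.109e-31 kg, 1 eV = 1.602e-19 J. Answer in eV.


Radius R = 19/2 nm = 9.5e-09 m
Confinement energy dE = pi^2 * hbar^2 / (2 * m_eff * m_e * R^2)
dE = pi^2 * (1.055e-34)^2 / (2 * 0.11 * 9.109e-31 * (9.5e-09)^2) J, divided by 1.602e-19 J/eV
dE = 0.0379 eV
Total band gap = E_g(bulk) + dE = 2.72 + 0.0379 = 2.7579 eV

2.7579


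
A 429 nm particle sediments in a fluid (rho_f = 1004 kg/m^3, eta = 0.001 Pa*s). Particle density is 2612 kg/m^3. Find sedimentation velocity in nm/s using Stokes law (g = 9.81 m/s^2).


Radius R = 429/2 nm = 2.145e-07 m
Density difference = 2612 - 1004 = 1608 kg/m^3
v = 2 * R^2 * (rho_p - rho_f) * g / (9 * eta)
v = 2 * (2.145e-07)^2 * 1608 * 9.81 / (9 * 0.001)
v = 1.61286e-07 m/s = 161.2862 nm/s

161.2862


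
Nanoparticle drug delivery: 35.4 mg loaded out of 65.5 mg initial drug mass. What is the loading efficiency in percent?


Drug loading efficiency = (drug loaded / drug initial) * 100
DLE = 35.4 / 65.5 * 100
DLE = 0.5405 * 100
DLE = 54.05%

54.05


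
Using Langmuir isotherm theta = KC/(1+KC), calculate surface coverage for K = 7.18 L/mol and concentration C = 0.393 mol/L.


Langmuir isotherm: theta = K*C / (1 + K*C)
K*C = 7.18 * 0.393 = 2.82174
theta = 2.82174 / (1 + 2.82174) = 2.82174 / 3.82174
theta = 0.7383

0.7383


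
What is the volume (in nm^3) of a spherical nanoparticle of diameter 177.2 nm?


Radius r = 177.2/2 = 88.6 nm
Volume V = (4/3) * pi * r^3
V = (4/3) * pi * (88.6)^3
V = 2913330.63 nm^3

2913330.63


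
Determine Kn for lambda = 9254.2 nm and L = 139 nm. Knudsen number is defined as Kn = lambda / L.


Knudsen number Kn = lambda / L
Kn = 9254.2 / 139
Kn = 66.577

66.577


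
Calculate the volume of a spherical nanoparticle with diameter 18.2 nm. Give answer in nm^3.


Radius r = 18.2/2 = 9.1 nm
Volume V = (4/3) * pi * r^3
V = (4/3) * pi * (9.1)^3
V = 3156.55 nm^3

3156.55


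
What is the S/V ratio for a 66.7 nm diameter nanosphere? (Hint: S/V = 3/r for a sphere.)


Radius r = 66.7/2 = 33.35 nm
S/V = 3 / r = 3 / 33.35
S/V = 0.09 nm^-1

0.09


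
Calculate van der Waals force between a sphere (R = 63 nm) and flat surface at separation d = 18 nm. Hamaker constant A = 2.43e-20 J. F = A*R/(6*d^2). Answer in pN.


Convert to SI: R = 63 nm = 6.3e-08 m, d = 18 nm = 1.8e-08 m
F = A * R / (6 * d^2)
F = 2.43e-20 * 6.3e-08 / (6 * (1.8e-08)^2)
F = 7.875e-13 N = 0.787 pN

0.787


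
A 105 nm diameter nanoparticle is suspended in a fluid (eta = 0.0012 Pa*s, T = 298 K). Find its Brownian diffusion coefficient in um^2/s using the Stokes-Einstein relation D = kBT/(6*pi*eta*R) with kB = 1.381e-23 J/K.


Radius R = 105/2 = 52.5 nm = 5.25e-08 m
D = kB*T / (6*pi*eta*R)
D = 1.381e-23 * 298 / (6 * pi * 0.0012 * 5.25e-08)
D = 3.46552e-12 m^2/s = 3.466 um^2/s

3.466


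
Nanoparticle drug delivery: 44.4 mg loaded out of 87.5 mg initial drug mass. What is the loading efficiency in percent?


Drug loading efficiency = (drug loaded / drug initial) * 100
DLE = 44.4 / 87.5 * 100
DLE = 0.5074 * 100
DLE = 50.74%

50.74


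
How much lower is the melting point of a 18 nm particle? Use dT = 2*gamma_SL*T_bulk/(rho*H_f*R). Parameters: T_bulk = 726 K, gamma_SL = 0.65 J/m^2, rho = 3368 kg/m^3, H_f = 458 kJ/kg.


Radius R = 18/2 = 9 nm = 9e-09 m
Convert H_f = 458 kJ/kg = 458000 J/kg
dT = 2 * gamma_SL * T_bulk / (rho * H_f * R)
dT = 2 * 0.65 * 726 / (3368 * 458000 * 9e-09)
dT = 68.0 K

68.0


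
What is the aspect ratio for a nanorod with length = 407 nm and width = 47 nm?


Aspect ratio AR = length / diameter
AR = 407 / 47
AR = 8.66

8.66


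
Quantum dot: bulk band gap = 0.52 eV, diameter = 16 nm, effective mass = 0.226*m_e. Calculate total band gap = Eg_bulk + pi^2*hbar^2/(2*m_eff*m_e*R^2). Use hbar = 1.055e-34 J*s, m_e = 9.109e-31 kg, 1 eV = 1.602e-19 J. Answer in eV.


Radius R = 16/2 nm = 8e-09 m
Confinement energy dE = pi^2 * hbar^2 / (2 * m_eff * m_e * R^2)
dE = pi^2 * (1.055e-34)^2 / (2 * 0.226 * 9.109e-31 * (8e-09)^2) J, divided by 1.602e-19 J/eV
dE = 0.026 eV
Total band gap = E_g(bulk) + dE = 0.52 + 0.026 = 0.546 eV

0.546


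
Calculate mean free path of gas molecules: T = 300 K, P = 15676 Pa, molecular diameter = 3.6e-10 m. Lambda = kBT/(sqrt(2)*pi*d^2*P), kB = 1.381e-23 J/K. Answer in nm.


Mean free path: lambda = kB*T / (sqrt(2) * pi * d^2 * P)
lambda = 1.381e-23 * 300 / (sqrt(2) * pi * (3.6e-10)^2 * 15676)
lambda = 4.58997e-07 m
lambda = 459.0 nm

459.0


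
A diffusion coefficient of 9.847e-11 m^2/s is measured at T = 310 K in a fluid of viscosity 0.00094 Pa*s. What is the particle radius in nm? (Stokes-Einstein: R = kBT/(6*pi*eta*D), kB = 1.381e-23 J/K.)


Stokes-Einstein: R = kB*T / (6*pi*eta*D)
R = 1.381e-23 * 310 / (6 * pi * 0.00094 * 9.847e-11)
R = 2.45371e-09 m = 2.45 nm

2.45


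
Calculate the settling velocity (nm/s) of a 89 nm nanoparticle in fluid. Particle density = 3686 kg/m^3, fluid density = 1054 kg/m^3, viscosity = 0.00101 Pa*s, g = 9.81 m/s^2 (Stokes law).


Radius R = 89/2 nm = 4.45e-08 m
Density difference = 3686 - 1054 = 2632 kg/m^3
v = 2 * R^2 * (rho_p - rho_f) * g / (9 * eta)
v = 2 * (4.45e-08)^2 * 2632 * 9.81 / (9 * 0.00101)
v = 1.12497e-08 m/s = 11.2497 nm/s

11.2497


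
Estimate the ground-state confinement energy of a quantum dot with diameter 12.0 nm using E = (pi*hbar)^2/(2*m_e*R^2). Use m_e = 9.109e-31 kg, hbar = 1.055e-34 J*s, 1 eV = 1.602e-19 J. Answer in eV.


Radius R = 12.0/2 = 6 nm = 6e-09 m
E = (pi * 1.055e-34)^2 / (2 * 9.109e-31 * (6e-09)^2)
E(J) = 1.67495e-21
E = E(J) / 1.602e-19 = 0.0105 eV

0.0105


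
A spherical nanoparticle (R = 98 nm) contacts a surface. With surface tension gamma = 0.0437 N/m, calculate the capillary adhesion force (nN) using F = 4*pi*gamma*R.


Convert radius: R = 98 nm = 9.8e-08 m
F = 4 * pi * gamma * R
F = 4 * pi * 0.0437 * 9.8e-08
F = 5.38167e-08 N = 53.8167 nN

53.8167


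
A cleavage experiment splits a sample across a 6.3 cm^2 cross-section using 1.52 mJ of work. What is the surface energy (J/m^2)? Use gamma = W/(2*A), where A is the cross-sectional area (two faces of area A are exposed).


Convert: A = 6.3 cm^2 = 0.00063 m^2, W = 1.52 mJ = 0.00152 J
Cleaving exposes two faces of area A, so total new surface = 2*A and gamma = W / (2*A)
gamma = 0.00152 / (2 * 0.00063)
gamma = 1.206 J/m^2

1.206


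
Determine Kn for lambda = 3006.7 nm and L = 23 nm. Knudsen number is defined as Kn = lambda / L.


Knudsen number Kn = lambda / L
Kn = 3006.7 / 23
Kn = 130.7261

130.7261


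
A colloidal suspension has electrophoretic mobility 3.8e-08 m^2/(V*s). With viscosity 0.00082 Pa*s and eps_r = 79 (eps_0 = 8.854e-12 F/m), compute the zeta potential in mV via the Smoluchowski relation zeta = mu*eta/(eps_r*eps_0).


Smoluchowski equation: zeta = mu * eta / (eps_r * eps_0)
zeta = 3.8e-08 * 0.00082 / (79 * 8.854e-12)
zeta = 0.044548 V = 44.55 mV

44.55


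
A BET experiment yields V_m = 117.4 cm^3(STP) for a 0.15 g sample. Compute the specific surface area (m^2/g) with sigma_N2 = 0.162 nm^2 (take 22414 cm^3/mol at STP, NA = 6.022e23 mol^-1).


Number of moles in monolayer = V_m / 22414 = 117.4 / 22414 = 0.0052378
Number of molecules = moles * NA = 0.0052378 * 6.022e23
SA = molecules * sigma / mass
SA = (117.4 / 22414) * 6.022e23 * 0.162e-18 / 0.15
SA = 3406.5 m^2/g

3406.5


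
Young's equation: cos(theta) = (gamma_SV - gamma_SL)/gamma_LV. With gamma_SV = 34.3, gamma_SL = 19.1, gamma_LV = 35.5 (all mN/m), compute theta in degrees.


cos(theta) = (gamma_SV - gamma_SL) / gamma_LV
cos(theta) = (34.3 - 19.1) / 35.5
cos(theta) = 0.428169
theta = arccos(0.428169) = 64.65 degrees

64.65


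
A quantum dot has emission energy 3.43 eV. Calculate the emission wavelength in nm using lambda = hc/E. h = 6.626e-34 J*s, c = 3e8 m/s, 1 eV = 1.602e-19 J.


Convert energy: E = 3.43 eV = 3.43 * 1.602e-19 = 5.49486e-19 J
lambda = h*c / E = 6.626e-34 * 3e8 / 5.49486e-19
lambda = 3.61756e-07 m = 361.8 nm

361.8


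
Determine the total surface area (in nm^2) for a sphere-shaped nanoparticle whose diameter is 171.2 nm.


Radius r = 171.2/2 = 85.6 nm
Surface area SA = 4 * pi * r^2
SA = 4 * pi * (85.6)^2
SA = 92078.32 nm^2

92078.32


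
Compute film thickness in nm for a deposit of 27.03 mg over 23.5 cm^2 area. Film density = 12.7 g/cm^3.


Convert: m = 27.03 mg = 2.7030e-05 kg, A = 23.5 cm^2 = 2.3500e-03 m^2, rho = 12.7 g/cm^3 = 12700 kg/m^3
t = m / (A * rho)
t = 2.7030e-05 / (2.3500e-03 * 12700)
t = 9.0568e-07 m = 905.7 nm

905.7


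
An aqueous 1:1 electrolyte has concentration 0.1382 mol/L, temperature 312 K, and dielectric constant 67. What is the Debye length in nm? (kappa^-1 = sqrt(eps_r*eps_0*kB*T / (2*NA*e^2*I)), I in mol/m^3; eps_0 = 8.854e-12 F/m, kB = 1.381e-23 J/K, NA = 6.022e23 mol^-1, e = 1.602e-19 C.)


Ionic strength I = 0.1382 * 1^2 * 1000 = 138.2 mol/m^3
kappa^-1 = sqrt(67 * 8.854e-12 * 1.381e-23 * 312 / (2 * 6.022e23 * (1.602e-19)^2 * 138.2))
kappa^-1 = 0.774 nm

0.774


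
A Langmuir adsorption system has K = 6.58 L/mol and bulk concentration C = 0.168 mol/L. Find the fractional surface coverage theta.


Langmuir isotherm: theta = K*C / (1 + K*C)
K*C = 6.58 * 0.168 = 1.10544
theta = 1.10544 / (1 + 1.10544) = 1.10544 / 2.10544
theta = 0.525

0.525


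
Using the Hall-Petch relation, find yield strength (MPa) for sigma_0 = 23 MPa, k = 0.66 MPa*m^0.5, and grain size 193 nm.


d = 193 nm = 1.93e-07 m
sqrt(d) = 0.0004393177
Hall-Petch contribution = k / sqrt(d) = 0.66 / 0.0004393177 = 1502.3 MPa
sigma = sigma_0 + k/sqrt(d) = 23 + 1502.3 = 1525.3 MPa

1525.3


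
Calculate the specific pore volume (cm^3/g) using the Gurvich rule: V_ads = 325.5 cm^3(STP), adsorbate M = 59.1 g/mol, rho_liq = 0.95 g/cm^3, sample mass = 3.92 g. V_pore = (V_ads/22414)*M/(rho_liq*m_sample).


Moles adsorbed n = V_ads / 22414 = 325.5 / 22414 = 1.452217e-02 mol
Liquid volume V_liq = n * M / rho_liq = 1.452217e-02 * 59.1 / 0.95 = 0.90343 cm^3
Specific pore volume V_pore = V_liq / m_sample = 0.90343 / 3.92
V_pore = 0.2305 cm^3/g

0.2305


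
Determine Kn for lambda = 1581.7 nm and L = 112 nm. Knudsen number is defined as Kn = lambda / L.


Knudsen number Kn = lambda / L
Kn = 1581.7 / 112
Kn = 14.1223

14.1223


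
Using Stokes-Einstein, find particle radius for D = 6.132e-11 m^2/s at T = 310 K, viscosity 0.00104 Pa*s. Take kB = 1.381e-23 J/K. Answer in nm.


Stokes-Einstein: R = kB*T / (6*pi*eta*D)
R = 1.381e-23 * 310 / (6 * pi * 0.00104 * 6.132e-11)
R = 3.56138e-09 m = 3.56 nm

3.56


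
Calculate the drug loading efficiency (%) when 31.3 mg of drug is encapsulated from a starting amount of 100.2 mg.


Drug loading efficiency = (drug loaded / drug initial) * 100
DLE = 31.3 / 100.2 * 100
DLE = 0.3124 * 100
DLE = 31.24%

31.24


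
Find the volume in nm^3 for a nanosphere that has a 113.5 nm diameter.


Radius r = 113.5/2 = 56.75 nm
Volume V = (4/3) * pi * r^3
V = (4/3) * pi * (56.75)^3
V = 765572.29 nm^3

765572.29


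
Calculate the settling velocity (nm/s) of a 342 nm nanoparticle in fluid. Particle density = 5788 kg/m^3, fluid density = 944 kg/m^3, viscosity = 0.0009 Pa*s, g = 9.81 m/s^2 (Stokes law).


Radius R = 342/2 nm = 1.71e-07 m
Density difference = 5788 - 944 = 4844 kg/m^3
v = 2 * R^2 * (rho_p - rho_f) * g / (9 * eta)
v = 2 * (1.71e-07)^2 * 4844 * 9.81 / (9 * 0.0009)
v = 3.43092e-07 m/s = 343.0918 nm/s

343.0918


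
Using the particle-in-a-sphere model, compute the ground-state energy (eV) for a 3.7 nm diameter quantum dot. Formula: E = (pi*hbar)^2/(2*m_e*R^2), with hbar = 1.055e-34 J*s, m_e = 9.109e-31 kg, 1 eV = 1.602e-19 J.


Radius R = 3.7/2 = 1.85 nm = 1.85e-09 m
E = (pi * 1.055e-34)^2 / (2 * 9.109e-31 * (1.85e-09)^2)
E(J) = 1.76182e-20
E = E(J) / 1.602e-19 = 0.11 eV

0.11


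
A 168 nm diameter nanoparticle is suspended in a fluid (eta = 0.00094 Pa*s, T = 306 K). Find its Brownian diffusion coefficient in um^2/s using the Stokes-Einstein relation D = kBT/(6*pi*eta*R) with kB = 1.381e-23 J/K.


Radius R = 168/2 = 84 nm = 8.4e-08 m
D = kB*T / (6*pi*eta*R)
D = 1.381e-23 * 306 / (6 * pi * 0.00094 * 8.4e-08)
D = 2.83927e-12 m^2/s = 2.839 um^2/s

2.839


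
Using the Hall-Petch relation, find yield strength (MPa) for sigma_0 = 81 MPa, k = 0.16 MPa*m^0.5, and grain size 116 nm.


d = 116 nm = 1.16e-07 m
sqrt(d) = 0.0003405877
Hall-Petch contribution = k / sqrt(d) = 0.16 / 0.0003405877 = 469.8 MPa
sigma = sigma_0 + k/sqrt(d) = 81 + 469.8 = 550.8 MPa

550.8


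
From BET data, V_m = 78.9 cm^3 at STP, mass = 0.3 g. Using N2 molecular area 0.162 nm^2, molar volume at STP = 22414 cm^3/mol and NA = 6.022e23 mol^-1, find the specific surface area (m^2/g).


Number of moles in monolayer = V_m / 22414 = 78.9 / 22414 = 0.00352012
Number of molecules = moles * NA = 0.00352012 * 6.022e23
SA = molecules * sigma / mass
SA = (78.9 / 22414) * 6.022e23 * 0.162e-18 / 0.3
SA = 1144.7 m^2/g

1144.7


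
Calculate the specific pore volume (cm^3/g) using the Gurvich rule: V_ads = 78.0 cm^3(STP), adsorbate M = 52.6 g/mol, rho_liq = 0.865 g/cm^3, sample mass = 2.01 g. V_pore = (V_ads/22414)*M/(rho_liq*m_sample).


Moles adsorbed n = V_ads / 22414 = 78.0 / 22414 = 3.479968e-03 mol
Liquid volume V_liq = n * M / rho_liq = 3.479968e-03 * 52.6 / 0.865 = 0.21161 cm^3
Specific pore volume V_pore = V_liq / m_sample = 0.21161 / 2.01
V_pore = 0.1053 cm^3/g

0.1053


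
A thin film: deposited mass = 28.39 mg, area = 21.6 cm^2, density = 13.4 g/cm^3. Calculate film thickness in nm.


Convert: m = 28.39 mg = 2.8390e-05 kg, A = 21.6 cm^2 = 2.1600e-03 m^2, rho = 13.4 g/cm^3 = 13400 kg/m^3
t = m / (A * rho)
t = 2.8390e-05 / (2.1600e-03 * 13400)
t = 9.8086e-07 m = 980.9 nm

980.9


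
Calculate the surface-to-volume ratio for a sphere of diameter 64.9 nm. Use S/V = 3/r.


Radius r = 64.9/2 = 32.45 nm
S/V = 3 / r = 3 / 32.45
S/V = 0.0924 nm^-1

0.0924


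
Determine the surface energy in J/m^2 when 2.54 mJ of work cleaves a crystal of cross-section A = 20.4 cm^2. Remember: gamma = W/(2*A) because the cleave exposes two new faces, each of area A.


Convert: A = 20.4 cm^2 = 0.00204 m^2, W = 2.54 mJ = 0.00254 J
Cleaving exposes two faces of area A, so total new surface = 2*A and gamma = W / (2*A)
gamma = 0.00254 / (2 * 0.00204)
gamma = 0.623 J/m^2

0.623


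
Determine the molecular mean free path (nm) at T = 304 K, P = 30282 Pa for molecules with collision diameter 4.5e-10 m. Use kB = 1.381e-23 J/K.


Mean free path: lambda = kB*T / (sqrt(2) * pi * d^2 * P)
lambda = 1.381e-23 * 304 / (sqrt(2) * pi * (4.5e-10)^2 * 30282)
lambda = 1.54097e-07 m
lambda = 154.1 nm

154.1


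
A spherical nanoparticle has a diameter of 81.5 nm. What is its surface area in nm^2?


Radius r = 81.5/2 = 40.75 nm
Surface area SA = 4 * pi * r^2
SA = 4 * pi * (40.75)^2
SA = 20867.24 nm^2

20867.24


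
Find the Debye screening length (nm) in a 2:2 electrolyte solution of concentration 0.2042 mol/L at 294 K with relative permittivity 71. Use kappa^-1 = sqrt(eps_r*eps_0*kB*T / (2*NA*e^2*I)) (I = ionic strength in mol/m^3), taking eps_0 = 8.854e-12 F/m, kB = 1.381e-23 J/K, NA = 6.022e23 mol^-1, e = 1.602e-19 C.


Ionic strength I = 0.2042 * 2^2 * 1000 = 816.8 mol/m^3
kappa^-1 = sqrt(71 * 8.854e-12 * 1.381e-23 * 294 / (2 * 6.022e23 * (1.602e-19)^2 * 816.8))
kappa^-1 = 0.318 nm

0.318


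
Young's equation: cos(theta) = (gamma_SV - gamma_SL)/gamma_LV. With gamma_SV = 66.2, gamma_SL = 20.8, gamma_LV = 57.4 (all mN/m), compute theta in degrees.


cos(theta) = (gamma_SV - gamma_SL) / gamma_LV
cos(theta) = (66.2 - 20.8) / 57.4
cos(theta) = 0.790941
theta = arccos(0.790941) = 37.73 degrees

37.73
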